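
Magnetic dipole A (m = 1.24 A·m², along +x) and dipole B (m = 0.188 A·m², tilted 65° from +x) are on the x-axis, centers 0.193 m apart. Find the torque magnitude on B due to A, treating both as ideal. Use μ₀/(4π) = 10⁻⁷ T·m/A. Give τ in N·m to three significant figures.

Dipole B is on the axis of dipole A, so B₁ there is axial: B₁ = (μ₀/4π)·2m₁/r³ along +x.
B₁ = 2(10⁻⁷)(1.24)/(0.193)³ = 3.450×10⁻⁵ T.
τ = m₂ B₁ sinθ.
τ = (0.188)(3.450×10⁻⁵)·sin65° = 5.878×10⁻⁶ N·m.

τ ≈ 5.88×10⁻⁶ N·m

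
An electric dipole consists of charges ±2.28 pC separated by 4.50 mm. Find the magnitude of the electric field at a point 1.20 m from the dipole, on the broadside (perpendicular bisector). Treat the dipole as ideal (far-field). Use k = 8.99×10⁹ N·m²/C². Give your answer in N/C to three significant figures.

E ≈ 5.34×10⁻⁵ N/C

Dipole moment p = qd = (2.28×10⁻¹² C)(0.00450 m) = 1.026×10⁻¹⁴ C·m.
In the equatorial plane E = kp/r³.
E = (8.99×10⁹)(1.026×10⁻¹⁴) / (1.20)³ = 5.338×10⁻⁵ N/C.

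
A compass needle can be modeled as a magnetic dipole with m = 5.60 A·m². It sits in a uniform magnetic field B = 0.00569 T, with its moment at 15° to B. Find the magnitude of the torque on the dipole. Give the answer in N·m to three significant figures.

τ ≈ 0.00825 N·m

Torque on a magnetic dipole: τ = mB sinθ.
τ = (5.60)(0.00569)·sin15° = 0.008247 N·m.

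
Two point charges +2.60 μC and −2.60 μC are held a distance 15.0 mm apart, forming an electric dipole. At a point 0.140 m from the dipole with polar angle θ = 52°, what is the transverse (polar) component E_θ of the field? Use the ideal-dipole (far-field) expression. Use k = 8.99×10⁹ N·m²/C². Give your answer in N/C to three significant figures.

E_θ ≈ 1.01×10⁵ N/C

Dipole moment p = qd = (2.60×10⁻⁶ C)(0.0150 m) = 3.90×10⁻⁸ C·m.
For a dipole, E_θ = (kp sinθ)/r³.
kp/r³ = (8.99×10⁹)(3.90×10⁻⁸)/(0.140)³ = 1.278×10⁵ N/C.
E_θ = 1.278×10⁵·sin52° = 1.007×10⁵ N/C.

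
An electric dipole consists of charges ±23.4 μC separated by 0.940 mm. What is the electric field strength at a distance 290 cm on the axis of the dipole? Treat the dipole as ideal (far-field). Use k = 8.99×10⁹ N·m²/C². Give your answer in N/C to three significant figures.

Dipole moment p = qd = (2.34×10⁻⁵ C)(9.40×10⁻⁴ m) = 2.20×10⁻⁸ C·m.
On the dipole axis E = 2kp/r³.
E = 2·(8.99×10⁹)(2.20×10⁻⁸) / (2.90)³ = 16.22 N/C.

E ≈ 16.2 N/C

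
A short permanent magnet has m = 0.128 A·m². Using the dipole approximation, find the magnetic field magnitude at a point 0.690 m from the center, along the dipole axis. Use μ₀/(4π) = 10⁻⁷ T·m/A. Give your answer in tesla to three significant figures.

B ≈ 7.79×10⁻⁸ T

On axis B = (μ₀/4π)·2m/r³.
B = 2·(10⁻⁷)·(0.128) / (0.690)³ = 7.793×10⁻⁸ T.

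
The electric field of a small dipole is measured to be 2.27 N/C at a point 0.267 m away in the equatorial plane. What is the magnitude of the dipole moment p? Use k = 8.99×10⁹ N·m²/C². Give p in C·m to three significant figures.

p ≈ 4.81×10⁻¹² C·m

In the equatorial plane E = kp/r³, so p = Er³/(k).
p = (2.27)·(0.267)³ / (8.99×10⁹) = 4.806×10⁻¹² C·m.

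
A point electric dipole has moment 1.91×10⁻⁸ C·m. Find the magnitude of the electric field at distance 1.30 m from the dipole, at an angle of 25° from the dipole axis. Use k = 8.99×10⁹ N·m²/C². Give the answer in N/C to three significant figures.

E ≈ 145 N/C

At angle θ the dipole field magnitude is E = (kp/r³)·√(1 + 3cos²θ).
kp/r³ = (8.99×10⁹)(1.91×10⁻⁸) / (1.30)³ = 78.16 N/C.
√(1 + 3cos²25°) = √(1 + 3·0.8214) = √3.4642 ≈ 1.8612.
E ≈ 78.16 × 1.861 = 145.5 N/C.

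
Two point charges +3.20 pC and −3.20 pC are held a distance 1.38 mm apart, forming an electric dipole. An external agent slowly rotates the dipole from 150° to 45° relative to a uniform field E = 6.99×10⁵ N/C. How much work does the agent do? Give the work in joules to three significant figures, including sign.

W ≈ -4.86×10⁻⁹ J

Dipole moment p = qd = (3.20×10⁻¹² C)(0.00138 m) = 4.416×10⁻¹⁵ C·m.
W_ext = ΔU = U(θ₂) − U(θ₁) = −pE cosθ₂ − (−pE cosθ₁) = pE(cosθ₁ − cosθ₂).
W = (4.416×10⁻¹⁵)(6.99×10⁵)·(cos150° − cos45°) = (3.087×10⁻⁹)·(-1.5731) = -4.856×10⁻⁹ J.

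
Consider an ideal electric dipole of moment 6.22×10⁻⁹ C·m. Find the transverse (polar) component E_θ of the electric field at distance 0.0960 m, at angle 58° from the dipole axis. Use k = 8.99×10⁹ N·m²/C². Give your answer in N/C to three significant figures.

E_θ ≈ 5.36×10⁴ N/C

For a dipole, E_θ = (kp sinθ)/r³.
kp/r³ = (8.99×10⁹)(6.22×10⁻⁹)/(0.0960)³ = 6.320×10⁴ N/C.
E_θ = 6.320×10⁴·sin58° = 5.360×10⁴ N/C.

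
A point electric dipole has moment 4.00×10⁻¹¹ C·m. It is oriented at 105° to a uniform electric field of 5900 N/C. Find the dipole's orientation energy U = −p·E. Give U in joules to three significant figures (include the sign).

U ≈ 6.11×10⁻⁸ J

U = −p·E = −pE cosθ.
U = −(4.00×10⁻¹¹)(5900)·cos105° = 6.108×10⁻⁸ J.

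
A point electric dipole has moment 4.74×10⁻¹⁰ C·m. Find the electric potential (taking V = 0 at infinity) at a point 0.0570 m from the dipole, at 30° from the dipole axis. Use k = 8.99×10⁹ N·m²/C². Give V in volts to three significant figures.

V ≈ 1140 V

The dipole potential is V = kp cosθ / r².
V = (8.99×10⁹)(4.74×10⁻¹⁰)·cos30° / (0.0570)² = 1136 V.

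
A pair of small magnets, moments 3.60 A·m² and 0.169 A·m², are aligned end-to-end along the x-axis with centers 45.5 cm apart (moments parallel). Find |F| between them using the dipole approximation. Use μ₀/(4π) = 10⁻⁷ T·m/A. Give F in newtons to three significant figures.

F ≈ 8.52×10⁻⁶ N

On-axis B of dipole 1: B = (μ₀/4π)·2m₁/r³. Force on dipole 2: F = m₂·dB/dr.
dB/dr = −(μ₀/4π)·6m₁/r⁴, so |F| = (μ₀/4π)·6m₁m₂/r⁴.
F = 6(10⁻⁷)(3.60)(0.169)/(0.455)⁴ = 8.517×10⁻⁶ N.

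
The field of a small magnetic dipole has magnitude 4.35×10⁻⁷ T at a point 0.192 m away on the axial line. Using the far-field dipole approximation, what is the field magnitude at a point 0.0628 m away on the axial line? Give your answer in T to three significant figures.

B ≈ 1.24×10⁻⁵ T

Dipole fields scale as 1/r³ in the far field; the geometry is the same at both points.
B₂ = B₁ · (r₁/r₂)³ = 4.35×10⁻⁷ · (0.192/0.0628)³.
(r₁/r₂)³ = (3.057)³ = 28.58.
B₂ ≈ 1.243×10⁻⁵ T.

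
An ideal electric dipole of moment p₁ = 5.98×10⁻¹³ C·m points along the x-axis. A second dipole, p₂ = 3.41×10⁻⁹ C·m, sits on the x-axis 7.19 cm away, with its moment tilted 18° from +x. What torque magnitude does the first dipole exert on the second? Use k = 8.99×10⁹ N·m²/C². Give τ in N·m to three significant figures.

τ ≈ 3.05×10⁻⁸ N·m

The second dipole sits on the axis of the first, so the field there is axial: E₁ = 2kp₁/r³ along +x.
E₁ = 2(8.99×10⁹)(5.98×10⁻¹³)/(0.0719)³ = 28.93 N/C.
Torque on the second dipole: τ = p₂ E₁ sinθ.
τ = (3.41×10⁻⁹)(28.93)·sin18° = 3.048×10⁻⁸ N·m.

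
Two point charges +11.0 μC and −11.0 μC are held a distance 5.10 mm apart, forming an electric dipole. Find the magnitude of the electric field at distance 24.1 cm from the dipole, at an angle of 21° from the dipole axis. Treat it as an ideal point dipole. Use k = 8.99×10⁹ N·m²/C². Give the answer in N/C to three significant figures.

Dipole moment p = qd = (1.10×10⁻⁵ C)(0.00510 m) = 5.61×10⁻⁸ C·m.
At angle θ the dipole field magnitude is E = (kp/r³)·√(1 + 3cos²θ).
kp/r³ = (8.99×10⁹)(5.61×10⁻⁸) / (0.241)³ = 3.603×10⁴ N/C.
√(1 + 3cos²21°) = √(1 + 3·0.8716) = √3.6147 ≈ 1.9012.
E ≈ 3.603×10⁴ × 1.901 = 6.850×10⁴ N/C.

E ≈ 6.85×10⁴ N/C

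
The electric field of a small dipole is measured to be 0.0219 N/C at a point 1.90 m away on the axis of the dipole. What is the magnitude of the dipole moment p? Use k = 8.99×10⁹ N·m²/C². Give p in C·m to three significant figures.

On axis E = 2kp/r³, so p = Er³/(2k).
p = (0.0219)·(1.90)³ / (2·8.99×10⁹) = 8.354×10⁻¹² C·m.

p ≈ 8.35×10⁻¹² C·m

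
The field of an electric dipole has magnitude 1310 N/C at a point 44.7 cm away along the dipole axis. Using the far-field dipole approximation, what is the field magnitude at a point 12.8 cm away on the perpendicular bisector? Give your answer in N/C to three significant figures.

Dipole fields scale as 1/r³ in the far field.
The axial field is twice the equatorial field at the same r, so the geometry factor is 1/2.
E₂ = E₁ · (1/2) · (r₁/r₂)³ = 1310 · 0.5 · (44.7/12.8)³.
(r₁/r₂)³ = (3.492)³ = 42.59.
E₂ ≈ 2.790×10⁴ N/C.

E ≈ 2.79×10⁴ N/C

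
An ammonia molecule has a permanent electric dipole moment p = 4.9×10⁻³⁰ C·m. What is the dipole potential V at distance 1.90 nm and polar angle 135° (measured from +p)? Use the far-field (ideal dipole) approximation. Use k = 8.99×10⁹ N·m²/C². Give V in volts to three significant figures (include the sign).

V ≈ -0.00863 V

The dipole potential is V = kp cosθ / r².
V = (8.99×10⁹)(4.90×10⁻³⁰)·cos135° / (1.90×10⁻⁹)² = -0.008628 V.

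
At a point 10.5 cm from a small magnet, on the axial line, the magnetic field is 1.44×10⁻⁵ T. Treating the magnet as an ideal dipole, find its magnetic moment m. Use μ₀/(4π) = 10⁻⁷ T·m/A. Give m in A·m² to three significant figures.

m ≈ 0.0833 A·m²

On axis B = (μ₀/4π)·2m/r³, so m = Br³·4π/(μ₀·2).
m = (1.44×10⁻⁵)·(0.105)³ / (2·10⁻⁷) = 0.08335 A·m².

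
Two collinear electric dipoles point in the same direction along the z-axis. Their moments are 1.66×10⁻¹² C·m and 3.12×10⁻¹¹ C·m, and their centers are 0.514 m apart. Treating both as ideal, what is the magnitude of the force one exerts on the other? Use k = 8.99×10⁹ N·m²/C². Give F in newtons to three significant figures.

F ≈ 4.00×10⁻¹¹ N

On-axis field of dipole 1 at distance r: E = 2kp₁/r³. Force on dipole 2 is F = p₂·dE/dr (gradient along axis).
dE/dr = −6kp₁/r⁴, so |F| = 6kp₁p₂/r⁴ (attractive for aligned moments).
F = 6(8.99×10⁹)(1.66×10⁻¹²)(3.12×10⁻¹¹)/(0.514)⁴ = 4.002×10⁻¹¹ N.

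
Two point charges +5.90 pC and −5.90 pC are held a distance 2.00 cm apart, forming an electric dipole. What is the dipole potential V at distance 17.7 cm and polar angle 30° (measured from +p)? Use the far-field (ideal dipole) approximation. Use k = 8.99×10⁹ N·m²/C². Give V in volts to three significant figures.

V ≈ 0.0293 V

Dipole moment p = qd = (5.90×10⁻¹² C)(0.0200 m) = 1.18×10⁻¹³ C·m.
The dipole potential is V = kp cosθ / r².
V = (8.99×10⁹)(1.18×10⁻¹³)·cos30° / (0.177)² = 0.02932 V.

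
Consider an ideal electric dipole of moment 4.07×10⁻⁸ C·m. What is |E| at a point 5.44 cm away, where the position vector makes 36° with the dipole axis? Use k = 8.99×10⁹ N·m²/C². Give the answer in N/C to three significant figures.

E ≈ 3.91×10⁶ N/C

At angle θ the dipole field magnitude is E = (kp/r³)·√(1 + 3cos²θ).
kp/r³ = (8.99×10⁹)(4.07×10⁻⁸) / (0.0544)³ = 2.273×10⁶ N/C.
√(1 + 3cos²36°) = √(1 + 3·0.6545) = √2.9635 ≈ 1.7215.
E ≈ 2.273×10⁶ × 1.721 = 3.913×10⁶ N/C.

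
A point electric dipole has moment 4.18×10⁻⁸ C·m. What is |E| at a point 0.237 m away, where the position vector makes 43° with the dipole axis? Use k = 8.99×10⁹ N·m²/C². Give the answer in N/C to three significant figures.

At angle θ the dipole field magnitude is E = (kp/r³)·√(1 + 3cos²θ).
kp/r³ = (8.99×10⁹)(4.18×10⁻⁸) / (0.237)³ = 2.823×10⁴ N/C.
√(1 + 3cos²43°) = √(1 + 3·0.5349) = √2.6046 ≈ 1.6139.
E ≈ 2.823×10⁴ × 1.614 = 4.556×10⁴ N/C.

E ≈ 4.56×10⁴ N/C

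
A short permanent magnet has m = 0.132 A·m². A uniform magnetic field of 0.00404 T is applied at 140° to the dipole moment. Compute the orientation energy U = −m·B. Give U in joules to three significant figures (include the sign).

U ≈ 4.09×10⁻⁴ J

U = −m·B = −mB cosθ.
U = −(0.132)(0.00404)·cos140° = 4.085×10⁻⁴ J.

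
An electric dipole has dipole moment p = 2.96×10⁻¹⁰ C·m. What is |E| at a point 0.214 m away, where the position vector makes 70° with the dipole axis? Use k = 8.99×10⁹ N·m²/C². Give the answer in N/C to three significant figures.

At angle θ the dipole field magnitude is E = (kp/r³)·√(1 + 3cos²θ).
kp/r³ = (8.99×10⁹)(2.96×10⁻¹⁰) / (0.214)³ = 271.5 N/C.
√(1 + 3cos²70°) = √(1 + 3·0.1170) = √1.3509 ≈ 1.1623.
E ≈ 271.5 × 1.162 = 315.6 N/C.

E ≈ 316 N/C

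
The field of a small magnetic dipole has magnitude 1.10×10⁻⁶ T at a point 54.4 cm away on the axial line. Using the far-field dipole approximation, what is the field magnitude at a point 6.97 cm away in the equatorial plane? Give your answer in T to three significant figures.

Dipole fields scale as 1/r³ in the far field.
The axial field is twice the equatorial field at the same r, so the geometry factor is 1/2.
B₂ = B₁ · (1/2) · (r₁/r₂)³ = 1.10×10⁻⁶ · 0.5 · (54.4/6.97)³.
(r₁/r₂)³ = (7.805)³ = 475.4.
B₂ ≈ 2.615×10⁻⁴ T.

B ≈ 2.61×10⁻⁴ T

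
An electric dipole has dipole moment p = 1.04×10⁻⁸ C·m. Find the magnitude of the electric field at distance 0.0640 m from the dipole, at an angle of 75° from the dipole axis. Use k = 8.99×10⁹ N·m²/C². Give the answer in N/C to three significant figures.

At angle θ the dipole field magnitude is E = (kp/r³)·√(1 + 3cos²θ).
kp/r³ = (8.99×10⁹)(1.04×10⁻⁸) / (0.0640)³ = 3.567×10⁵ N/C.
√(1 + 3cos²75°) = √(1 + 3·0.0670) = √1.2010 ≈ 1.0959.
E ≈ 3.567×10⁵ × 1.096 = 3.909×10⁵ N/C.

E ≈ 3.91×10⁵ N/C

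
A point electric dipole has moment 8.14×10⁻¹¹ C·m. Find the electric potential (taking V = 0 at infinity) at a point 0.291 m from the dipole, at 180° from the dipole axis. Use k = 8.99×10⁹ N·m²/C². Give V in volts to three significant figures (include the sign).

The dipole potential is V = kp cosθ / r².
V = (8.99×10⁹)(8.14×10⁻¹¹)·cos180° / (0.291)² = -8.642 V.

V ≈ -8.64 V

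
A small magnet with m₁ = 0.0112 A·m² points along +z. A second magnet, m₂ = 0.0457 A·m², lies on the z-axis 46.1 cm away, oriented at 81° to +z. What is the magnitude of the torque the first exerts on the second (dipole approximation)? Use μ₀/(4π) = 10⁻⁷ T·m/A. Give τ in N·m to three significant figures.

τ ≈ 1.03×10⁻⁹ N·m

Dipole B is on the axis of dipole A, so B₁ there is axial: B₁ = (μ₀/4π)·2m₁/r³ along +z.
B₁ = 2(10⁻⁷)(0.0112)/(0.461)³ = 2.286×10⁻⁸ T.
τ = m₂ B₁ sinθ.
τ = (0.0457)(2.286×10⁻⁸)·sin81° = 1.032×10⁻⁹ N·m.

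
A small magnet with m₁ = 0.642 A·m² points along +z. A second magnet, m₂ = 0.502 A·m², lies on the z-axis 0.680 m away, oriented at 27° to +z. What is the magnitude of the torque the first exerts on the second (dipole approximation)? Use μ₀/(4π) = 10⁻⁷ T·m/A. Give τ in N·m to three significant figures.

τ ≈ 9.31×10⁻⁸ N·m

Dipole B is on the axis of dipole A, so B₁ there is axial: B₁ = (μ₀/4π)·2m₁/r³ along +z.
B₁ = 2(10⁻⁷)(0.642)/(0.680)³ = 4.084×10⁻⁷ T.
τ = m₂ B₁ sinθ.
τ = (0.502)(4.084×10⁻⁷)·sin27° = 9.307×10⁻⁸ N·m.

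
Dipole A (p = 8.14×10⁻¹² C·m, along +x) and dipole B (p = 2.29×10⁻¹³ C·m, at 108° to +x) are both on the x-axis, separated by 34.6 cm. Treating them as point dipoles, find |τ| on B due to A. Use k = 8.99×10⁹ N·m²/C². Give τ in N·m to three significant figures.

The second dipole sits on the axis of the first, so the field there is axial: E₁ = 2kp₁/r³ along +x.
E₁ = 2(8.99×10⁹)(8.14×10⁻¹²)/(0.346)³ = 3.533 N/C.
Torque on the second dipole: τ = p₂ E₁ sinθ.
τ = (2.29×10⁻¹³)(3.533)·sin108° = 7.695×10⁻¹³ N·m.

τ ≈ 7.70×10⁻¹³ N·m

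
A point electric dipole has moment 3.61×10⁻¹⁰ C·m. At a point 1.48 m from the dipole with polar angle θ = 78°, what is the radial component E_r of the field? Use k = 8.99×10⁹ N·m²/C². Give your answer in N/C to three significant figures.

E_r ≈ 0.416 N/C

For a dipole, E_r = (2kp cosθ)/r³.
kp/r³ = (8.99×10⁹)(3.61×10⁻¹⁰)/(1.48)³ = 1.001 N/C.
E_r = 2·1.001·cos78° = 0.4163 N/C.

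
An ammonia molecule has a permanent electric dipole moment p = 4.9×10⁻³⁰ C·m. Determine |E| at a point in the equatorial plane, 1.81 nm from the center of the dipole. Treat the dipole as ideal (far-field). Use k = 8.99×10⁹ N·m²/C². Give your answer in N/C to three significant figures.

On the perpendicular bisector E = kp/r³ (half the axial value at the same distance).
E = (8.99×10⁹)(4.90×10⁻³⁰) / (1.81×10⁻⁹)³ = 7.429×10⁶ N/C.

E ≈ 7.43×10⁶ N/C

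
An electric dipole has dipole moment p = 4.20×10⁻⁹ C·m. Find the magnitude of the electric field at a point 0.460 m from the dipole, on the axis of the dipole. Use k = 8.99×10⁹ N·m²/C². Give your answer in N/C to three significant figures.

On the dipole axis E = 2kp/r³.
E = 2·(8.99×10⁹)(4.20×10⁻⁹) / (0.460)³ = 775.8 N/C.

E ≈ 776 N/C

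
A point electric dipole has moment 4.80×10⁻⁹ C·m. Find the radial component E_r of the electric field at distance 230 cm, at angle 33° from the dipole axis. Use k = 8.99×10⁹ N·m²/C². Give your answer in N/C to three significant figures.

E_r ≈ 5.95 N/C

For a dipole, E_r = (2kp cosθ)/r³.
kp/r³ = (8.99×10⁹)(4.80×10⁻⁹)/(2.30)³ = 3.547 N/C.
E_r = 2·3.547·cos33° = 5.949 N/C.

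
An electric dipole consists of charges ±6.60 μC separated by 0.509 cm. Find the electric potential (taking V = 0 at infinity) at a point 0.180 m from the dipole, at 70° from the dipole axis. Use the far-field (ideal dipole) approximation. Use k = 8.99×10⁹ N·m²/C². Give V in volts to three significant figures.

Dipole moment p = qd = (6.60×10⁻⁶ C)(0.00509 m) = 3.359×10⁻⁸ C·m.
The dipole potential is V = kp cosθ / r².
V = (8.99×10⁹)(3.359×10⁻⁸)·cos70° / (0.180)² = 3188 V.

V ≈ 3190 V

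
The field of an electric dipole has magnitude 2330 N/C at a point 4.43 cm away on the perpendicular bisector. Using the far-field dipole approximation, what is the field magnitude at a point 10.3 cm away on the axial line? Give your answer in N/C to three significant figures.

E ≈ 371 N/C

Dipole fields scale as 1/r³ in the far field.
The axial field is twice the equatorial field at the same r, so the geometry factor is 2/1.
E₂ = E₁ · (2/1) · (r₁/r₂)³ = 2330 · 2 · (4.43/10.3)³.
(r₁/r₂)³ = (0.4301)³ = 0.07956.
E₂ ≈ 370.8 N/C.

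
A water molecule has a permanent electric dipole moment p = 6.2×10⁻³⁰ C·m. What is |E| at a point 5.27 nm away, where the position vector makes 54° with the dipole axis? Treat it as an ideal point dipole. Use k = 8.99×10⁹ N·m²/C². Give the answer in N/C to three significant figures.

E ≈ 5.43×10⁵ N/C

At angle θ the dipole field magnitude is E = (kp/r³)·√(1 + 3cos²θ).
kp/r³ = (8.99×10⁹)(6.20×10⁻³⁰) / (5.27×10⁻⁹)³ = 3.808×10⁵ N/C.
√(1 + 3cos²54°) = √(1 + 3·0.3455) = √2.0365 ≈ 1.4271.
E ≈ 3.808×10⁵ × 1.427 = 5.434×10⁵ N/C.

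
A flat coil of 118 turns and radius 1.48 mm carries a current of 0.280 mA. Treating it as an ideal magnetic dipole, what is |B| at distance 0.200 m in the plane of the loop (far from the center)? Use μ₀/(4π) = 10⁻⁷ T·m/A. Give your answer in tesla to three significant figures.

B ≈ 2.84×10⁻¹² T

m = NIA = NIπa² = 118·(2.80×10⁻⁴)·π·(0.00148)² = 2.274×10⁻⁷ A·m².
In the equatorial plane B = (μ₀/4π)·m/r³ (half the axial value).
B = (10⁻⁷)·(2.274×10⁻⁷) / (0.200)³ = 2.842×10⁻¹² T.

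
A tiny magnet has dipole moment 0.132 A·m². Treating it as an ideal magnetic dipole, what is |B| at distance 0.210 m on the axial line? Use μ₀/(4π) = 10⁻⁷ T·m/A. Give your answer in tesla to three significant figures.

B ≈ 2.85×10⁻⁶ T

On axis B = (μ₀/4π)·2m/r³.
B = 2·(10⁻⁷)·(0.132) / (0.210)³ = 2.851×10⁻⁶ T.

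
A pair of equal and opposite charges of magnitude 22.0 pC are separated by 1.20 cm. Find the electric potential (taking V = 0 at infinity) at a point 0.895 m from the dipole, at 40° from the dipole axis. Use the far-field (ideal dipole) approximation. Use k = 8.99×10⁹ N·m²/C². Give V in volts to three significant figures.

V ≈ 0.00227 V

Dipole moment p = qd = (2.20×10⁻¹¹ C)(0.0120 m) = 2.64×10⁻¹³ C·m.
The dipole potential is V = kp cosθ / r².
V = (8.99×10⁹)(2.64×10⁻¹³)·cos40° / (0.895)² = 0.002270 V.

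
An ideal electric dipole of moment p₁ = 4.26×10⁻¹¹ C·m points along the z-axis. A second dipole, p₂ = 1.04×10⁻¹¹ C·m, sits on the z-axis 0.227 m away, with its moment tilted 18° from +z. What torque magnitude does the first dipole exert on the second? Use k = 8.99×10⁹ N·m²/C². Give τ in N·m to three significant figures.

τ ≈ 2.10×10⁻¹⁰ N·m

The second dipole sits on the axis of the first, so the field there is axial: E₁ = 2kp₁/r³ along +z.
E₁ = 2(8.99×10⁹)(4.26×10⁻¹¹)/(0.227)³ = 65.48 N/C.
Torque on the second dipole: τ = p₂ E₁ sinθ.
τ = (1.04×10⁻¹¹)(65.48)·sin18° = 2.104×10⁻¹⁰ N·m.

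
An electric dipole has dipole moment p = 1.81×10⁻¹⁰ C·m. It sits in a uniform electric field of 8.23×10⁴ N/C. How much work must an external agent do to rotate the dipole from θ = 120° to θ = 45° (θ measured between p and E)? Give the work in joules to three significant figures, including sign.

W ≈ -1.80×10⁻⁵ J

W_ext = ΔU = U(θ₂) − U(θ₁) = −pE cosθ₂ − (−pE cosθ₁) = pE(cosθ₁ − cosθ₂).
W = (1.81×10⁻¹⁰)(8.23×10⁴)·(cos120° − cos45°) = (1.490×10⁻⁵)·(-1.2071) = -1.798×10⁻⁵ J.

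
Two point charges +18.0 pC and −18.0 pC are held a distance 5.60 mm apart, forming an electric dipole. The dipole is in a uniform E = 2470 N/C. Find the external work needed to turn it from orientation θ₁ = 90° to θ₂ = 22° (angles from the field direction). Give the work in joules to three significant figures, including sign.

Dipole moment p = qd = (1.80×10⁻¹¹ C)(0.00560 m) = 1.008×10⁻¹³ C·m.
W_ext = ΔU = U(θ₂) − U(θ₁) = −pE cosθ₂ − (−pE cosθ₁) = pE(cosθ₁ − cosθ₂).
W = (1.008×10⁻¹³)(2470)·(cos90° − cos22°) = (2.490×10⁻¹⁰)·(-0.9272) = -2.308×10⁻¹⁰ J.

W ≈ -2.31×10⁻¹⁰ J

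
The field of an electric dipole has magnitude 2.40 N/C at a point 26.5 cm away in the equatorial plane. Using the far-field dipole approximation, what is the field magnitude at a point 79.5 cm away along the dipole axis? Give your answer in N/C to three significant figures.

Dipole fields scale as 1/r³ in the far field.
The axial field is twice the equatorial field at the same r, so the geometry factor is 2/1.
E₂ = E₁ · (2/1) · (r₁/r₂)³ = 2.40 · 2 · (26.5/79.5)³.
(r₁/r₂)³ = (0.3333)³ = 0.03704.
E₂ ≈ 0.1778 N/C.

E ≈ 0.178 N/C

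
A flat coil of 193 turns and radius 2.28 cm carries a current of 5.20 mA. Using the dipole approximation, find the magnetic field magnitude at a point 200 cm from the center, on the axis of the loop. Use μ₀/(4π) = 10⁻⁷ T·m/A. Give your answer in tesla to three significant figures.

B ≈ 4.10×10⁻¹¹ T

m = NIA = NIπa² = 193·(0.00520)·π·(0.0228)² = 0.001639 A·m².
On axis B = (μ₀/4π)·2m/r³.
B = 2·(10⁻⁷)·(0.001639) / (2.00)³ = 4.098×10⁻¹¹ T.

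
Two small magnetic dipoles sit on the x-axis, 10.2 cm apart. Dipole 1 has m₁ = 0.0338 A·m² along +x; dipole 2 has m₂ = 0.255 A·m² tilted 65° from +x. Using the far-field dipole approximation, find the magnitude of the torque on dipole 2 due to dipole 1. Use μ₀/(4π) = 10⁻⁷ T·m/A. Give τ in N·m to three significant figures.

τ ≈ 1.47×10⁻⁶ N·m

Dipole B is on the axis of dipole A, so B₁ there is axial: B₁ = (μ₀/4π)·2m₁/r³ along +x.
B₁ = 2(10⁻⁷)(0.0338)/(0.102)³ = 6.370×10⁻⁶ T.
τ = m₂ B₁ sinθ.
τ = (0.255)(6.370×10⁻⁶)·sin65° = 1.472×10⁻⁶ N·m.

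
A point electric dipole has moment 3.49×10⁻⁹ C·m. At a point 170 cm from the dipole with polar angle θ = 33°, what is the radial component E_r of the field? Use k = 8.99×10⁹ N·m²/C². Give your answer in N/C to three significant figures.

For a dipole, E_r = (2kp cosθ)/r³.
kp/r³ = (8.99×10⁹)(3.49×10⁻⁹)/(1.70)³ = 6.386 N/C.
E_r = 2·6.386·cos33° = 10.71 N/C.

E_r ≈ 10.7 N/C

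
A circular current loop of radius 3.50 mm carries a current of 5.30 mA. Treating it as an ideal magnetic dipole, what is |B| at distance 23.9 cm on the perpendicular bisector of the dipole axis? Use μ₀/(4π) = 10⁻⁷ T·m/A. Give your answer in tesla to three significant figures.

B ≈ 1.49×10⁻¹² T

Magnetic moment m = IA = Iπa² = (0.00530)·π·(0.00350)² = 2.04×10⁻⁷ A·m².
In the equatorial plane B = (μ₀/4π)·m/r³ (half the axial value).
B = (10⁻⁷)·(2.04×10⁻⁷) / (0.239)³ = 1.494×10⁻¹² T.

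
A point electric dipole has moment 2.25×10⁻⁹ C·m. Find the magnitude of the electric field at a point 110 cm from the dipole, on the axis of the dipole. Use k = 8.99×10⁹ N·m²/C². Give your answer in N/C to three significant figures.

On the dipole axis E = 2kp/r³.
E = 2·(8.99×10⁹)(2.25×10⁻⁹) / (1.10)³ = 30.39 N/C.

E ≈ 30.4 N/C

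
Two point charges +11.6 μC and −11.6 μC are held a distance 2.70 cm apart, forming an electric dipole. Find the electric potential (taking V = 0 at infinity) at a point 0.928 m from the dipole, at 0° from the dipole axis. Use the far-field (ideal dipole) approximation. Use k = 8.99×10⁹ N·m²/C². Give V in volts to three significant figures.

V ≈ 3270 V

Dipole moment p = qd = (1.16×10⁻⁵ C)(0.0270 m) = 3.132×10⁻⁷ C·m.
The dipole potential is V = kp cosθ / r².
V = (8.99×10⁹)(3.132×10⁻⁷)·cos0° / (0.928)² = 3270 V.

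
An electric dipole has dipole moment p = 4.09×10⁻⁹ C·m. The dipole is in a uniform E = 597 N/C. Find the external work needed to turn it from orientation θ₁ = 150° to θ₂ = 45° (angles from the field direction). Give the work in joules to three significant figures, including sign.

W_ext = ΔU = U(θ₂) − U(θ₁) = −pE cosθ₂ − (−pE cosθ₁) = pE(cosθ₁ − cosθ₂).
W = (4.09×10⁻⁹)(597)·(cos150° − cos45°) = (2.442×10⁻⁶)·(-1.5731) = -3.841×10⁻⁶ J.

W ≈ -3.84×10⁻⁶ J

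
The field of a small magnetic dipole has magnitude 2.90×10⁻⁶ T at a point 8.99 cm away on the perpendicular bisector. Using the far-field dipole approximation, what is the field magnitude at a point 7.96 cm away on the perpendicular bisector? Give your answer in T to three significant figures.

Dipole fields scale as 1/r³ in the far field; the geometry is the same at both points.
B₂ = B₁ · (r₁/r₂)³ = 2.90×10⁻⁶ · (8.99/7.96)³.
(r₁/r₂)³ = (1.129)³ = 1.441.
B₂ ≈ 4.178×10⁻⁶ T.

B ≈ 4.18×10⁻⁶ T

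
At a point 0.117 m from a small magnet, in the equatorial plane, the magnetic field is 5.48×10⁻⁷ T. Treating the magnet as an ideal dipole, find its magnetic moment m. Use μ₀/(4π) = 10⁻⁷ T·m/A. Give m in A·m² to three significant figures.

In the equatorial plane B = (μ₀/4π)·m/r³, so m = Br³·4π/(μ₀).
m = (5.48×10⁻⁷)·(0.117)³ / (10⁻⁷) = 0.008777 A·m².

m ≈ 0.00878 A·m²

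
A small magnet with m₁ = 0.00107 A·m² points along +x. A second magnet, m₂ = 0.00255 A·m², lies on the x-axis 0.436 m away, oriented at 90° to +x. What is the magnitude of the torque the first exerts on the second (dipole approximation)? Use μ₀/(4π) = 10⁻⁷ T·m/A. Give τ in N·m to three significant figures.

τ ≈ 6.58×10⁻¹² N·m

Dipole B is on the axis of dipole A, so B₁ there is axial: B₁ = (μ₀/4π)·2m₁/r³ along +x.
B₁ = 2(10⁻⁷)(0.00107)/(0.436)³ = 2.582×10⁻⁹ T.
τ = m₂ B₁ sinθ.
τ = (0.00255)(2.582×10⁻⁹)·sin90° = 6.584×10⁻¹² N·m.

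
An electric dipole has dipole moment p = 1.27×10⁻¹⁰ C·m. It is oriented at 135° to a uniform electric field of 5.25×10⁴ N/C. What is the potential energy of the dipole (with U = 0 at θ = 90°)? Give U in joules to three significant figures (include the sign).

U ≈ 4.71×10⁻⁶ J

U = −p·E = −pE cosθ.
U = −(1.27×10⁻¹⁰)(5.25×10⁴)·cos135° = 4.715×10⁻⁶ J.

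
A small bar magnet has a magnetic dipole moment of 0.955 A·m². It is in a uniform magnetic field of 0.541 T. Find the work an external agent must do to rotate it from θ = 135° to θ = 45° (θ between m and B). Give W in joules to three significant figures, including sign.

W_ext = ΔU = −mB cosθ₂ + mB cosθ₁ = mB(cosθ₁ − cosθ₂).
W = (0.955)(0.541)·(cos135° − cos45°) = (0.5167)·(-1.4142) = -0.7307 J.

W ≈ -0.731 J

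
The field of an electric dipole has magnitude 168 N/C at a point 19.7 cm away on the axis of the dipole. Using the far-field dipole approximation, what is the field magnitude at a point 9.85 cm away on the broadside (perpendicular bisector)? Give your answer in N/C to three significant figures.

Dipole fields scale as 1/r³ in the far field.
The axial field is twice the equatorial field at the same r, so the geometry factor is 1/2.
E₂ = E₁ · (1/2) · (r₁/r₂)³ = 168 · 0.5 · (19.7/9.85)³.
(r₁/r₂)³ = (2)³ = 8.
E₂ ≈ 672.0 N/C.

E ≈ 672 N/C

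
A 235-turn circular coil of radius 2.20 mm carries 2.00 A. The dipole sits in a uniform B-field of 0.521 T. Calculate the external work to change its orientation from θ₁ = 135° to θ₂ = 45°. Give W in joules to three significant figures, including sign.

W ≈ -0.00527 J

m = NIA = NIπa² = 235·(2.00)·π·(0.00220)² = 0.007146 A·m².
W_ext = ΔU = −mB cosθ₂ + mB cosθ₁ = mB(cosθ₁ − cosθ₂).
W = (0.007146)(0.521)·(cos135° − cos45°) = (0.003723)·(-1.4142) = -0.005265 J.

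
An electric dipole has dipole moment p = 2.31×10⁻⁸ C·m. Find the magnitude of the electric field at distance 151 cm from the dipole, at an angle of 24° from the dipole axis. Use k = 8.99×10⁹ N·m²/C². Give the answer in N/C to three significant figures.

E ≈ 113 N/C

At angle θ the dipole field magnitude is E = (kp/r³)·√(1 + 3cos²θ).
kp/r³ = (8.99×10⁹)(2.31×10⁻⁸) / (1.51)³ = 60.32 N/C.
√(1 + 3cos²24°) = √(1 + 3·0.8346) = √3.5037 ≈ 1.8718.
E ≈ 60.32 × 1.872 = 112.9 N/C.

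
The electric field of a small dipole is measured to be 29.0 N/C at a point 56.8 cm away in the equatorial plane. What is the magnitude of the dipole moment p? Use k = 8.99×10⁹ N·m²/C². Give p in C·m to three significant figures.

p ≈ 5.91×10⁻¹⁰ C·m

In the equatorial plane E = kp/r³, so p = Er³/(k).
p = (29.0)·(0.568)³ / (8.99×10⁹) = 5.911×10⁻¹⁰ C·m.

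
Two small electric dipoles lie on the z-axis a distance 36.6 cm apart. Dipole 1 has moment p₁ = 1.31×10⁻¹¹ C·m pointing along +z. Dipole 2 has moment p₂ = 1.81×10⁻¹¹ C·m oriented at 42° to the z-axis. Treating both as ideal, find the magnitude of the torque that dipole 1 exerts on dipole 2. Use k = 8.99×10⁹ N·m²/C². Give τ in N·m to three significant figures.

The second dipole sits on the axis of the first, so the field there is axial: E₁ = 2kp₁/r³ along +z.
E₁ = 2(8.99×10⁹)(1.31×10⁻¹¹)/(0.366)³ = 4.804 N/C.
Torque on the second dipole: τ = p₂ E₁ sinθ.
τ = (1.81×10⁻¹¹)(4.804)·sin42° = 5.818×10⁻¹¹ N·m.

τ ≈ 5.82×10⁻¹¹ N·m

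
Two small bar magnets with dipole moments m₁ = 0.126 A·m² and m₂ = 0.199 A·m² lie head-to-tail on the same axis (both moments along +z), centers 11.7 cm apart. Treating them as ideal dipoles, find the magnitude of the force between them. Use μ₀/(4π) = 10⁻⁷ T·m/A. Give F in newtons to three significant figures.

F ≈ 8.03×10⁻⁵ N

On-axis B of dipole 1: B = (μ₀/4π)·2m₁/r³. Force on dipole 2: F = m₂·dB/dr.
dB/dr = −(μ₀/4π)·6m₁/r⁴, so |F| = (μ₀/4π)·6m₁m₂/r⁴.
F = 6(10⁻⁷)(0.126)(0.199)/(0.117)⁴ = 8.028×10⁻⁵ N.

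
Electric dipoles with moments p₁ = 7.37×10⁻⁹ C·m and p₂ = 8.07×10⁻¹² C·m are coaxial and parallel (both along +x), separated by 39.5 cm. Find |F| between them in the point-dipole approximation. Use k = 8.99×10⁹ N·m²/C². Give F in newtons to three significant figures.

On-axis field of dipole 1 at distance r: E = 2kp₁/r³. Force on dipole 2 is F = p₂·dE/dr (gradient along axis).
dE/dr = −6kp₁/r⁴, so |F| = 6kp₁p₂/r⁴ (attractive for aligned moments).
F = 6(8.99×10⁹)(7.37×10⁻⁹)(8.07×10⁻¹²)/(0.395)⁴ = 1.318×10⁻⁷ N.

F ≈ 1.32×10⁻⁷ N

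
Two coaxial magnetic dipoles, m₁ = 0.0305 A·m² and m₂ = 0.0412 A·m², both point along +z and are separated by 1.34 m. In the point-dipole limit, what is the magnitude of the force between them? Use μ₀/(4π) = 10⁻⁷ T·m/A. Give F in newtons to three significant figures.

On-axis B of dipole 1: B = (μ₀/4π)·2m₁/r³. Force on dipole 2: F = m₂·dB/dr.
dB/dr = −(μ₀/4π)·6m₁/r⁴, so |F| = (μ₀/4π)·6m₁m₂/r⁴.
F = 6(10⁻⁷)(0.0305)(0.0412)/(1.34)⁴ = 2.338×10⁻¹⁰ N.

F ≈ 2.34×10⁻¹⁰ N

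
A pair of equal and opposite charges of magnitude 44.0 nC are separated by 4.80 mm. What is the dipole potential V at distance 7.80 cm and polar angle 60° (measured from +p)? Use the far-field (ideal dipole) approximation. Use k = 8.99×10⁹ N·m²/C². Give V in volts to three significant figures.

V ≈ 156 V

Dipole moment p = qd = (4.40×10⁻⁸ C)(0.00480 m) = 2.112×10⁻¹⁰ C·m.
The dipole potential is V = kp cosθ / r².
V = (8.99×10⁹)(2.112×10⁻¹⁰)·cos60° / (0.0780)² = 156.0 V.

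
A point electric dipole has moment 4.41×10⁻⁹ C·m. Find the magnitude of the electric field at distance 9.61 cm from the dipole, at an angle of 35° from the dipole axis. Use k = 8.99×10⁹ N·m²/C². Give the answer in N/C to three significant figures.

E ≈ 7.75×10⁴ N/C

At angle θ the dipole field magnitude is E = (kp/r³)·√(1 + 3cos²θ).
kp/r³ = (8.99×10⁹)(4.41×10⁻⁹) / (0.0961)³ = 4.467×10⁴ N/C.
√(1 + 3cos²35°) = √(1 + 3·0.6710) = √3.0130 ≈ 1.7358.
E ≈ 4.467×10⁴ × 1.736 = 7.754×10⁴ N/C.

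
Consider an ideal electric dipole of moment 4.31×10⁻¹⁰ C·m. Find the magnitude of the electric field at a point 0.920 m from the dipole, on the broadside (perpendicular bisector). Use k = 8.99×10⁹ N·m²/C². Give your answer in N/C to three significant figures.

E ≈ 4.98 N/C

On the perpendicular bisector E = kp/r³ (half the axial value at the same distance).
E = (8.99×10⁹)(4.31×10⁻¹⁰) / (0.920)³ = 4.976 N/C.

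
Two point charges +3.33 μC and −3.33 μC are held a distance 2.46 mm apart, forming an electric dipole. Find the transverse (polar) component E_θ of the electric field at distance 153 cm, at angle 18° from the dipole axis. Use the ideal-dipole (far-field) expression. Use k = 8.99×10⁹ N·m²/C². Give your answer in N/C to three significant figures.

Dipole moment p = qd = (3.33×10⁻⁶ C)(0.00246 m) = 8.192×10⁻⁹ C·m.
For a dipole, E_θ = (kp sinθ)/r³.
kp/r³ = (8.99×10⁹)(8.192×10⁻⁹)/(1.53)³ = 20.56 N/C.
E_θ = 20.56·sin18° = 6.354 N/C.

E_θ ≈ 6.35 N/C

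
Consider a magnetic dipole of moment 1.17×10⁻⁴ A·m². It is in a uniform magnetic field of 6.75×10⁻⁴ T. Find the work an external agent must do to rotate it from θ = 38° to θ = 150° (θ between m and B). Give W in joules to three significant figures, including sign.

W ≈ 1.31×10⁻⁷ J

W_ext = ΔU = −mB cosθ₂ + mB cosθ₁ = mB(cosθ₁ − cosθ₂).
W = (1.17×10⁻⁴)(6.75×10⁻⁴)·(cos38° − cos150°) = (7.898×10⁻⁸)·(+1.6540) = 1.306×10⁻⁷ J.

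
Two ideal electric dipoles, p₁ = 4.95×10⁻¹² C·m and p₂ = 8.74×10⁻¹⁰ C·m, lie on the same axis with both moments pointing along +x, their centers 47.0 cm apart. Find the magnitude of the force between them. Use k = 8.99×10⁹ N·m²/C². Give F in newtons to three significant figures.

F ≈ 4.78×10⁻⁹ N

On-axis field of dipole 1 at distance r: E = 2kp₁/r³. Force on dipole 2 is F = p₂·dE/dr (gradient along axis).
dE/dr = −6kp₁/r⁴, so |F| = 6kp₁p₂/r⁴ (attractive for aligned moments).
F = 6(8.99×10⁹)(4.95×10⁻¹²)(8.74×10⁻¹⁰)/(0.470)⁴ = 4.782×10⁻⁹ N.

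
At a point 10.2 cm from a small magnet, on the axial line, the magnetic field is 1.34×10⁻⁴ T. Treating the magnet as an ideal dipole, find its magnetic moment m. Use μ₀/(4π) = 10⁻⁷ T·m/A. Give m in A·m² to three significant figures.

On axis B = (μ₀/4π)·2m/r³, so m = Br³·4π/(μ₀·2).
m = (1.34×10⁻⁴)·(0.102)³ / (2·10⁻⁷) = 0.7110 A·m².

m ≈ 0.711 A·m²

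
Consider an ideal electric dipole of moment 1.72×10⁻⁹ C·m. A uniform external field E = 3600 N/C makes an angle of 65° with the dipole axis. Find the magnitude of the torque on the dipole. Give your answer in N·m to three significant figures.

Torque on an electric dipole: τ = pE sinθ.
τ = (1.72×10⁻⁹)(3600)·sin65° = 5.612×10⁻⁶ N·m.

τ ≈ 5.61×10⁻⁶ N·m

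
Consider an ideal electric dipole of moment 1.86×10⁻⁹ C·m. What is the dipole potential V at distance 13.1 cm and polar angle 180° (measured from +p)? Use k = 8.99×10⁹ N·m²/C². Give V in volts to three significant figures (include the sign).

The dipole potential is V = kp cosθ / r².
V = (8.99×10⁹)(1.86×10⁻⁹)·cos180° / (0.131)² = -974.4 V.

V ≈ -974 V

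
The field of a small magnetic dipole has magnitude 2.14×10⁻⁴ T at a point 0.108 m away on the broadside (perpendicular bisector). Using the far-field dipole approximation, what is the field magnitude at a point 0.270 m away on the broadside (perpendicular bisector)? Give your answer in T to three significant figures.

B ≈ 1.37×10⁻⁵ T

Dipole fields scale as 1/r³ in the far field; the geometry is the same at both points.
B₂ = B₁ · (r₁/r₂)³ = 2.14×10⁻⁴ · (0.108/0.270)³.
(r₁/r₂)³ = (0.4)³ = 0.064.
B₂ ≈ 1.370×10⁻⁵ T.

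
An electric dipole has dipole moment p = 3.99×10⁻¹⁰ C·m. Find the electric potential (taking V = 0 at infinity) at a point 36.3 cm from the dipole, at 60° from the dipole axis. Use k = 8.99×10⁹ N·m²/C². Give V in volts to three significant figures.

V ≈ 13.6 V

The dipole potential is V = kp cosθ / r².
V = (8.99×10⁹)(3.99×10⁻¹⁰)·cos60° / (0.363)² = 13.61 V.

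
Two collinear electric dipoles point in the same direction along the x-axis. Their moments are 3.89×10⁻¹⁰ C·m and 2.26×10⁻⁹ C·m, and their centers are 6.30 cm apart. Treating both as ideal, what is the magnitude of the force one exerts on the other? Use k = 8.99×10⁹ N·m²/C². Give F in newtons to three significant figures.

F ≈ 0.00301 N

On-axis field of dipole 1 at distance r: E = 2kp₁/r³. Force on dipole 2 is F = p₂·dE/dr (gradient along axis).
dE/dr = −6kp₁/r⁴, so |F| = 6kp₁p₂/r⁴ (attractive for aligned moments).
F = 6(8.99×10⁹)(3.89×10⁻¹⁰)(2.26×10⁻⁹)/(0.0630)⁴ = 0.003010 N.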